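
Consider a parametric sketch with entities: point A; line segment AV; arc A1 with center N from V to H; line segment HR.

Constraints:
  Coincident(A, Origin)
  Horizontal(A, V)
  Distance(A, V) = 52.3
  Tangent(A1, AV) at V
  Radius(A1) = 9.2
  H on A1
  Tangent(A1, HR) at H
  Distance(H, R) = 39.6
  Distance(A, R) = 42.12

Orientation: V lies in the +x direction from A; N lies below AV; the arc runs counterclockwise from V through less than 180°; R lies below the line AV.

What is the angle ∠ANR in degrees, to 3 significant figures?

51.3°

A is at the origin; AV is horizontal with |AV| = 52.3 and V on the +x side, so V = (52.3, 0.00). Tangency of A1 to AV means the radius NV is perpendicular to AV, so N = V + (0, -9.2) = (52.3, -9.20). Since NH ⟂ HR (tangency), |NR| = √(9.2² + 39.6²) = 40.7 regardless of where H sits on A1. So R lies on both circle(A, 42.12) and circle(N, 40.7); the below-AV intersection is R = (21.8, -36.1). H is the foot of the tangent from R: H = (44.8, -3.85).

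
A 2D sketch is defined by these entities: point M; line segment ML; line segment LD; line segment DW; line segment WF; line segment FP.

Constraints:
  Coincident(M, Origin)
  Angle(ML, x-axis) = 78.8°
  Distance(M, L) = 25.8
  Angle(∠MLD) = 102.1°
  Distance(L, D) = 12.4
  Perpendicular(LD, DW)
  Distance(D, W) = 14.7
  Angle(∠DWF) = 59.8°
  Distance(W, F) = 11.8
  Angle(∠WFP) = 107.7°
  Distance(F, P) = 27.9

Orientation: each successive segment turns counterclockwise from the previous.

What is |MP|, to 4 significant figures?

45.78

∠DWF = 59.8° gives WF at 6.900° from the x-axis; with |WF| = 11.8, F = (-0.4775, 18.13). ∠WFP = 107.7° gives FP at 79.20° from the x-axis; with |FP| = 27.9, P = (4.750, 45.54). Then |MP| = |P − M| = 45.78.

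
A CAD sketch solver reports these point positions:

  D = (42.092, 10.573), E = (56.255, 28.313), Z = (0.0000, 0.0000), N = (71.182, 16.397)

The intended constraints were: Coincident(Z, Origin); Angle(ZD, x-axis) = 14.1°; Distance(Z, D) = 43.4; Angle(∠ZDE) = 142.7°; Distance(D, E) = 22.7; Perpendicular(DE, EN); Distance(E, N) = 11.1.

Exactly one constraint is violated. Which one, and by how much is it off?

Distance(E, N) = 11.1 — off by 8.00.

Z = (0.00, 0.00) ✓; ZD at 14.10° ✓; |ZD| = 43.40 ✓; ∠ZDE = 142.7° ✓; |DE| = 22.70 ✓; ∠(DE, EN) = 90.00° ✓; |EN| = 19.10 ✗.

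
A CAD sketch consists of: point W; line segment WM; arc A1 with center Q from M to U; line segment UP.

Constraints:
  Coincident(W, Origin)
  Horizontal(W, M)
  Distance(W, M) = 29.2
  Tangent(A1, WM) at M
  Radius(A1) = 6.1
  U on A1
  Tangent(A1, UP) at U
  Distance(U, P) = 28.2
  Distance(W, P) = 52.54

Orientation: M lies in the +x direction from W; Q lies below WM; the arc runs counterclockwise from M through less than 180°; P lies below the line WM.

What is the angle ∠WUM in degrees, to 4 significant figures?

94.31°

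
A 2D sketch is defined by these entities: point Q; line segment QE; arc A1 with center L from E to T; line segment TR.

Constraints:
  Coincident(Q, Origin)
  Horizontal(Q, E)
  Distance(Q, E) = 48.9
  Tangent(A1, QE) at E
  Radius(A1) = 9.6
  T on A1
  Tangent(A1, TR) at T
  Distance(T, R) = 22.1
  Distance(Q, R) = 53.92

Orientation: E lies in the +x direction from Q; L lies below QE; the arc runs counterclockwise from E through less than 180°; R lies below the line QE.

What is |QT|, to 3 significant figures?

40.9

Q is at the origin; Q and E share the same y with |QE| = 48.9 and E on the +x side, so E = (48.9, 0.00). Tangency of A1 to QE means the radius LE is perpendicular to QE, so L = E + (0, -9.6) = (48.9, -9.60). Since LT ⟂ TR (tangency), |LR| = √(9.6² + 22.1²) = 24.1 regardless of where T sits on A1. So R lies on both circle(Q, 53.92) and circle(L, 24.1); the below-QE intersection is R = (42.7, -32.9). T is the foot of the tangent from R: T = (39.4, -11.0).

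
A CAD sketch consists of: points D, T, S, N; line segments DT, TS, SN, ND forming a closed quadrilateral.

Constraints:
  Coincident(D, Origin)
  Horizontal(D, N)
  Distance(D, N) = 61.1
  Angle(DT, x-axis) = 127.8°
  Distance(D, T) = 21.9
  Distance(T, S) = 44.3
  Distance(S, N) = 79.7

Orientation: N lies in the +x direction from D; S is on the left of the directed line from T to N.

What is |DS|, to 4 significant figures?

57.56

D is at the origin; D and N share the same y with |DN| = 61.1 and N in +x, so N = (61.1, 0). DT runs at 127.8° with |DT| = 21.9, so T = (-13.42, 17.30). S is determined by |TS| = 44.3 and |SN| = 79.7 together: it lies at the intersection of circle(T, 44.3) and circle(N, 79.7). With |TN| = 76.51, the foot of the radical line on TN is 9.564 from T and the perpendicular offset is √(44.3² − 9.564²) = 43.26. Taking the left-of-TN solution: S = (5.678, 57.28).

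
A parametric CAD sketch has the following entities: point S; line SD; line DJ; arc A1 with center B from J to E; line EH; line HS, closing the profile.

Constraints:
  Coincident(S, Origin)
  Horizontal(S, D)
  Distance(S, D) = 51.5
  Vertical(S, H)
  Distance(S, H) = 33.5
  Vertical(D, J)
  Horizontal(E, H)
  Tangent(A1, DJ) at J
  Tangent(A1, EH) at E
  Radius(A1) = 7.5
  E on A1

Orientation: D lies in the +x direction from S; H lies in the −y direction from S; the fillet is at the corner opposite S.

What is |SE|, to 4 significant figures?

55.30

S is at the origin; S and D share the same y with |SD| = 51.5 and D on the +x side, so D = (51.50, 0.000). S and H share the same x with |SH| = 33.5 and H on the −y side, so H = (0.000, -33.50). The virtual corner opposite S is at (51.50, -33.50). The tangent condition forces BJ to be normal to DJ and tangency of A1 to EH means the radius BE is perpendicular to EH, with radius 7.5, so the center B sits 7.5 in from both sides at B = (44.00, -26.00). That places the tangent points at J = (51.50, -26.00) on DJ and E = (44.00, -33.50) on EH. Then |SE| = |E − S| = 55.30.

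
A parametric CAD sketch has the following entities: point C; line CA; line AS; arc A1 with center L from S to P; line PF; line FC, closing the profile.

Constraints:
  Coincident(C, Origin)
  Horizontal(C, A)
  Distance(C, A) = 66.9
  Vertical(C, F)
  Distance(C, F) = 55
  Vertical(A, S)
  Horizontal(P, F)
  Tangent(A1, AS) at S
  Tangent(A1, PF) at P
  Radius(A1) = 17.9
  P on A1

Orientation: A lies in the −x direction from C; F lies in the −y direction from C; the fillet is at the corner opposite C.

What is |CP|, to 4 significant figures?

73.66

C is at the origin; CA is horizontal with |CA| = 66.9 and A on the −x side, so A = (-66.90, 0.000). CF is vertical with |CF| = 55.0 and F on the −y side, so F = (0.000, -55.00). The virtual corner opposite C is at (-66.90, -55.00). A1 meets AS tangentially, so LS is at right angles to AS and the tangent condition forces LP to be normal to PF, with radius 17.9, so the center L sits 17.9 in from both sides at L = (-49.00, -37.10). That places the tangent points at S = (-66.90, -37.10) on AS and P = (-49.00, -55.00) on PF. Then |CP| = |P − C| = 73.66.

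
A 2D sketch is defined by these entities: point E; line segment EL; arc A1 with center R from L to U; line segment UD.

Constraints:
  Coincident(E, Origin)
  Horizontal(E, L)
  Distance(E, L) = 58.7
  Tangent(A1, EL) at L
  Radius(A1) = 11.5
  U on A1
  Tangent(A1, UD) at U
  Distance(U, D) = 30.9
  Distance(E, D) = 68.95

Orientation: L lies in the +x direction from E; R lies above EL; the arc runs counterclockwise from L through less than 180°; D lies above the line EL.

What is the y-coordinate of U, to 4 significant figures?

17.29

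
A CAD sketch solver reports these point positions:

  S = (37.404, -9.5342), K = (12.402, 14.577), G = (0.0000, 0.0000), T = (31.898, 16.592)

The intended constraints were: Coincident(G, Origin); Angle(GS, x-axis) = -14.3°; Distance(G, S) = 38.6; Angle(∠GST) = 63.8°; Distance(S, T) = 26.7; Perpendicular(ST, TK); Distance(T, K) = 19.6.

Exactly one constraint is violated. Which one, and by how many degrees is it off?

Perpendicular(ST, TK) — off by 6.00°.

G = (0.00, 0.00) ✓; GS at -14.30° ✓; |GS| = 38.60 ✓; ∠GST = 63.80° ✓; |ST| = 26.70 ✓; ∠(ST, TK) = 84.00° ✗; |TK| = 19.60 ✓.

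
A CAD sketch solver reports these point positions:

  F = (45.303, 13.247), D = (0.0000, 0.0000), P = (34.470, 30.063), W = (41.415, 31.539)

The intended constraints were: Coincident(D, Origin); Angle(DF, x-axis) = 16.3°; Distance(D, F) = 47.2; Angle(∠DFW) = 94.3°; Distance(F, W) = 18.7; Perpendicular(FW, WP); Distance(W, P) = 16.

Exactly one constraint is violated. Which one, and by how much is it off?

Distance(W, P) = 16 — off by 8.90.

D = (0.00, 0.00) ✓; DF at 16.30° ✓; |DF| = 47.20 ✓; ∠DFW = 94.30° ✓; |FW| = 18.70 ✓; ∠(FW, WP) = 90.00° ✓; |WP| = 7.100 ✗.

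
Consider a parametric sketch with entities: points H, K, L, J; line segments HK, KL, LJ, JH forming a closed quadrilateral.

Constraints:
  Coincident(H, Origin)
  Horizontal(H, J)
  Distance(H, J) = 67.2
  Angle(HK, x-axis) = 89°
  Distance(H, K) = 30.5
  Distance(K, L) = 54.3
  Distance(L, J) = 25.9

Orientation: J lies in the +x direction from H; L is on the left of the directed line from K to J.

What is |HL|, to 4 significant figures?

58.68

H is at the origin; H and J share the same y with |HJ| = 67.2 and J in +x, so J = (67.2, 0). HK runs at 89.0° with |HK| = 30.5, so K = (0.5323, 30.50). L is determined by |KL| = 54.3 and |LJ| = 25.9 together: it lies at the intersection of circle(K, 54.3) and circle(J, 25.9). With |KJ| = 73.31, the foot of the radical line on KJ is 52.19 from K and the perpendicular offset is √(54.3² − 52.19²) = 14.99. Taking the left-of-KJ solution: L = (54.23, 22.42).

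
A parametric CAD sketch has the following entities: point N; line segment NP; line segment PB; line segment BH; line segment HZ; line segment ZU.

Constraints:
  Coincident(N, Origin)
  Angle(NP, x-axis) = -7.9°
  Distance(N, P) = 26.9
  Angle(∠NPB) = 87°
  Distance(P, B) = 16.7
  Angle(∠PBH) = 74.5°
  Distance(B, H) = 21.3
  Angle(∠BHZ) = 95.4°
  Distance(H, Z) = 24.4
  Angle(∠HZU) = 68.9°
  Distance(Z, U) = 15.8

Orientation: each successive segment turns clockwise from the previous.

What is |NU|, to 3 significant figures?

24.9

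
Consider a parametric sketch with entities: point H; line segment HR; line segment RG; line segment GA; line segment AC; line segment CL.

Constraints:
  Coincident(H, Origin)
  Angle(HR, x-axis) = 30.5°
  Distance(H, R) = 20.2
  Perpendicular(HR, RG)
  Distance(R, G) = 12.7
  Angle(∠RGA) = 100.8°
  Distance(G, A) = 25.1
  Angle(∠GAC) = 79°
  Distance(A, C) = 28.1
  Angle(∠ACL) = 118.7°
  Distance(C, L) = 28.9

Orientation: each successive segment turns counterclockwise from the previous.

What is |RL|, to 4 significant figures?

24.50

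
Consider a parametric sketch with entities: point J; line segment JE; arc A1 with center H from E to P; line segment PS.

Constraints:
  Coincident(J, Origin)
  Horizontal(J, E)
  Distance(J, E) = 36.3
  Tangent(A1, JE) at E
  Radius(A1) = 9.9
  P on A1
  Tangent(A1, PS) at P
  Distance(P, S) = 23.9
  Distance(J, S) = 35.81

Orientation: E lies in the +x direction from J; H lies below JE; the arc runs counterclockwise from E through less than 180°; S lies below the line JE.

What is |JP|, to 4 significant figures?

27.73

J is at the origin; J and E share the same y with |JE| = 36.3 and E on the +x side, so E = (36.30, 0.000). A1 meets JE tangentially, so HE is at right angles to JE, so H = E + (0, -9.9) = (36.30, -9.900). Since HP ⟂ PS (tangency), |HS| = √(9.9² + 23.9²) = 25.87 regardless of where P sits on A1. So S lies on both circle(J, 35.81) and circle(H, 25.87); the below-JE intersection is S = (19.81, -29.83). P is the foot of the tangent from S: P = (26.84, -6.989).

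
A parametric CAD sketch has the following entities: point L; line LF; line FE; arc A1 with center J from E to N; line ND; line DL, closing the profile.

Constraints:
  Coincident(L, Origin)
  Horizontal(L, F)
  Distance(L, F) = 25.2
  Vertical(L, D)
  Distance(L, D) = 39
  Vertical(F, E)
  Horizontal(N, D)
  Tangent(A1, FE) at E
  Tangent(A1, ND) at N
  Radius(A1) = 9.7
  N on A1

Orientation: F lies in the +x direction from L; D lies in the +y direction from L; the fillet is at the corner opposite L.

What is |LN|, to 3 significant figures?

42.0

The virtual corner opposite L is at (25.2, 39.0). Tangency of A1 to FE means the radius JE is perpendicular to FE and tangency of A1 to ND means the radius JN is perpendicular to ND, with radius 9.7, so the center J sits 9.7 in from both sides at J = (15.5, 29.3). That places the tangent points at E = (25.2, 29.3) on FE and N = (15.5, 39.0) on ND. Then |LN| = |N − L| = 42.0.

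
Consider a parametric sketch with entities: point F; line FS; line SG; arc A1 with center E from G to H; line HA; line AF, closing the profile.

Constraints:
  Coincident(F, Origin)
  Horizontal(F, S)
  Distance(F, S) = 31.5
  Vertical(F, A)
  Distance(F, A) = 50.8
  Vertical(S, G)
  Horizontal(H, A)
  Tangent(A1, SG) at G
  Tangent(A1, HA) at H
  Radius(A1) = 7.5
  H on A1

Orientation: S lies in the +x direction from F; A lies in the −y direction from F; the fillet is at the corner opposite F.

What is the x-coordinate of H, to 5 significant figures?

24.000

F is at the origin; FS is horizontal with |FS| = 31.5 and S on the +x side, so S = (31.500, 0.0000). F and A share the same x with |FA| = 50.8 and A on the −y side, so A = (0.0000, -50.800). The virtual corner opposite F is at (31.500, -50.800). A1 meets SG tangentially, so EG is at right angles to SG and the tangent condition forces EH to be normal to HA, with radius 7.5, so the center E sits 7.5 in from both sides at E = (24.000, -43.300). That places the tangent points at G = (31.500, -43.300) on SG and H = (24.000, -50.800) on HA. So H.x = 24.000.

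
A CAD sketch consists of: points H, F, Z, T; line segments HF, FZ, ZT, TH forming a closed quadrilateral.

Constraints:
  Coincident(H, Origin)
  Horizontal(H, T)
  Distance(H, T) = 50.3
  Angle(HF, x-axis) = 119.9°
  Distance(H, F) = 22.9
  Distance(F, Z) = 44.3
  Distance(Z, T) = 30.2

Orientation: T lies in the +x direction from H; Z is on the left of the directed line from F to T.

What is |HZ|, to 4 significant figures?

40.81

H is at the origin; HT is horizontal with |HT| = 50.3 and T in +x, so T = (50.3, 0). HF runs at 119.9° with |HF| = 22.9, so F = (-11.42, 19.85). Z is determined by |FZ| = 44.3 and |ZT| = 30.2 together: it lies at the intersection of circle(F, 44.3) and circle(T, 30.2). With |FT| = 64.83, the foot of the radical line on FT is 40.52 from F and the perpendicular offset is √(44.3² − 40.52²) = 17.91. Taking the left-of-FT solution: Z = (32.64, 24.50).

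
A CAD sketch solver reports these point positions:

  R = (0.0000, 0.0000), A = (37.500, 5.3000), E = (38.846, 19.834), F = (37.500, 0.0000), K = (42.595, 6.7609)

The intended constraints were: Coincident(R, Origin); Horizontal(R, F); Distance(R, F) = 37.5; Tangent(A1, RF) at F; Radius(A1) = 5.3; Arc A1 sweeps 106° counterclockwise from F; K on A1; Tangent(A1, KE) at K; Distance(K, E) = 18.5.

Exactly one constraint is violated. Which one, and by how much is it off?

Distance(K, E) = 18.5 — off by 4.90.

R = (0.00, 0.00) ✓; R.y = 0.00, F.y = 0.00 ✓; |RF| = 37.50 ✓; ∠(AF, FR) = 90.00° ✓; |AF| = 5.300 ✓; bearing(A→K) − bearing(A→F) = 106.0° ✓; |AK| = 5.300 ✓; ∠(AK, KE) = 90.00° ✓; |KE| = 13.60 ✗.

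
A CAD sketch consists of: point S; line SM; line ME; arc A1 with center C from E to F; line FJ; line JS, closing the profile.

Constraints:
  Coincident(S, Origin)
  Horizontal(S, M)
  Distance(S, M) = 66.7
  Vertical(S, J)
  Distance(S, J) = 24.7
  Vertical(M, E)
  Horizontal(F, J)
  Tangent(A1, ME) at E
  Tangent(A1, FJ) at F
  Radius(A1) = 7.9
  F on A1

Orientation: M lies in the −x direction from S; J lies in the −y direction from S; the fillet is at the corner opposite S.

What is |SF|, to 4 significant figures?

63.78

The virtual corner opposite S is at (-66.70, -24.70). Since A1 is tangent to ME there, CE ⟂ ME and since A1 is tangent to FJ there, CF ⟂ FJ, with radius 7.9, so the center C sits 7.9 in from both sides at C = (-58.80, -16.80). That places the tangent points at E = (-66.70, -16.80) on ME and F = (-58.80, -24.70) on FJ. Then |SF| = |F − S| = 63.78.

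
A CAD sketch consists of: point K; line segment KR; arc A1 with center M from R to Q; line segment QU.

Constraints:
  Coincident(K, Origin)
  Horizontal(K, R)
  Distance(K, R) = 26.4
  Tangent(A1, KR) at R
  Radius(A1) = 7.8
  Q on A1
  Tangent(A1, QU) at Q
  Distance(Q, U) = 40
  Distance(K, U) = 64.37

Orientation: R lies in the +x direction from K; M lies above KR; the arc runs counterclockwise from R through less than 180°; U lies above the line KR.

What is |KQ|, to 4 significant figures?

33.93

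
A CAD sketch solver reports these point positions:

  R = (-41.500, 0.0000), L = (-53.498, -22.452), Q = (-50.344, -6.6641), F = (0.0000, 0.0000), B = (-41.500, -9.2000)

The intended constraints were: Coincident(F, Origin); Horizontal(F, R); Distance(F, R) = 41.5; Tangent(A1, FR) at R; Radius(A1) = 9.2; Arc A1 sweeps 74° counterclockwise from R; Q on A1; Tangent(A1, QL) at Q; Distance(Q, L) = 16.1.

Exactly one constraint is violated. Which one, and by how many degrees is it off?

Tangent(A1, QL) at Q — off by 4.70°.

F = (0.00, 0.00) ✓; F.y = 0.00, R.y = 0.00 ✓; |FR| = 41.50 ✓; ∠(BR, RF) = 90.00° ✓; |BR| = 9.200 ✓; bearing(B→Q) − bearing(B→R) = 74.00° ✓; |BQ| = 9.200 ✓; ∠(BQ, QL) = 85.30° ✗; |QL| = 16.10 ✓.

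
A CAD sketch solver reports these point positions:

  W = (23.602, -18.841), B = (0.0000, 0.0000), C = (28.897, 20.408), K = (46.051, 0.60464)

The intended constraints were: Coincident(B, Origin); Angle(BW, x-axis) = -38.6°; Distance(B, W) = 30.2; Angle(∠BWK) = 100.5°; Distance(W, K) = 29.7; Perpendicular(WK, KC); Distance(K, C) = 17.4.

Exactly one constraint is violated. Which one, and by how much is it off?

Distance(K, C) = 17.4 — off by 8.80.

B = (0.00, 0.00) ✓; BW at -38.60° ✓; |BW| = 30.20 ✓; ∠BWK = 100.5° ✓; |WK| = 29.70 ✓; ∠(WK, KC) = 90.00° ✓; |KC| = 26.20 ✗.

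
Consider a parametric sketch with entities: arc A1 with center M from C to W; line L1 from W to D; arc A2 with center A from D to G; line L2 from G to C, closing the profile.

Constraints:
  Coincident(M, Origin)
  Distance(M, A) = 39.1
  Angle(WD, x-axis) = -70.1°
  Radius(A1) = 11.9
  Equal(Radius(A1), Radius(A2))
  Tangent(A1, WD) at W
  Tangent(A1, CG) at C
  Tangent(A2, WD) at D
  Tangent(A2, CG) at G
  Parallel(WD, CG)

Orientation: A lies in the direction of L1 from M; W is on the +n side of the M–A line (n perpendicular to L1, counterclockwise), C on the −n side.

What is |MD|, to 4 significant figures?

40.87

The slot axis is L1's direction at -70.1°, so u = (cos -70.1°, sin -70.1°) = (0.3404, -0.9403) and n = (−sin -70.1°, cos -70.1°) = (0.9403, 0.3404). M is at the origin and A lies 39.1 along u from M, so A = 39.1·u = (13.31, -36.77). Tangency of A1 to both parallel lines with radius 11.9 puts W and C at M ± 11.9·n: W = (11.19, 4.051), C = (-11.19, -4.051). Equal radii place D and G the same way about A: D = A + 11.9·n = (24.50, -32.71), G = A − 11.9·n = (2.119, -40.82). Then |MD| = |D − M| = 40.87.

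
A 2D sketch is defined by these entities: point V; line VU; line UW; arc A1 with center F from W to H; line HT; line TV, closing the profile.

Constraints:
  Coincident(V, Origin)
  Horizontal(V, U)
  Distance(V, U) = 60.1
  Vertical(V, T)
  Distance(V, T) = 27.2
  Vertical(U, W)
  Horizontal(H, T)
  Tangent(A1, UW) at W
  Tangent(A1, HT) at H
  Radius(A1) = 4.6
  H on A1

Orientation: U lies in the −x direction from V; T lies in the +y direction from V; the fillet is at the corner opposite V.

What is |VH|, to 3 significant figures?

61.8

The virtual corner opposite V is at (-60.1, 27.2). Tangency of A1 to UW means the radius FW is perpendicular to UW and A1 meets HT tangentially, so FH is at right angles to HT, with radius 4.6, so the center F sits 4.6 in from both sides at F = (-55.5, 22.6). That places the tangent points at W = (-60.1, 22.6) on UW and H = (-55.5, 27.2) on HT. Then |VH| = |H − V| = 61.8.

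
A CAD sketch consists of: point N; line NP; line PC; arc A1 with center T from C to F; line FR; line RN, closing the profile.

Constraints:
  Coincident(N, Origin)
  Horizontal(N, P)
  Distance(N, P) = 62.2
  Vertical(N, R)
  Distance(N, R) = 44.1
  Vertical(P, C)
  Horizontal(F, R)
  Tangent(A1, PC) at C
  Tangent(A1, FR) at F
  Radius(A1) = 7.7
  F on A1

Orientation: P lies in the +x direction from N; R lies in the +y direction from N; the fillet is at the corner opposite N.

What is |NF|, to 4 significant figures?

70.11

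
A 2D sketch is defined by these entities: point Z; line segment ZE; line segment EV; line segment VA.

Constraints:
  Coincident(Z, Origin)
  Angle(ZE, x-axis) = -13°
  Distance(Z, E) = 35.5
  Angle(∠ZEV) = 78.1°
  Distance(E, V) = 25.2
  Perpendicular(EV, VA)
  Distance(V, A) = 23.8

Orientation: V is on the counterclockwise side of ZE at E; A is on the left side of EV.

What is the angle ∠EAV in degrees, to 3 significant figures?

46.6°

Z is at the origin; ZE runs at -13.0° with length 35.5, so E = 35.5·(cos -13.0°, sin -13.0°) = (34.6, -7.99). ∠ZEV = 78.1°, so EV runs at -13.0° + (180° − 78.1°) = 88.9° from the x-axis; with |EV| = 25.2, V = E + 25.2·(cos 88.9°, sin 88.9°) = (35.1, 17.2). EV is perpendicular to VA; with |VA| = 23.8 on the left of EV, A = V + 23.8·(-1.00, 0.0192) = (11.3, 17.7). Then cos ∠EAV = AE·AV / (|AE||AV|), giving 46.6°.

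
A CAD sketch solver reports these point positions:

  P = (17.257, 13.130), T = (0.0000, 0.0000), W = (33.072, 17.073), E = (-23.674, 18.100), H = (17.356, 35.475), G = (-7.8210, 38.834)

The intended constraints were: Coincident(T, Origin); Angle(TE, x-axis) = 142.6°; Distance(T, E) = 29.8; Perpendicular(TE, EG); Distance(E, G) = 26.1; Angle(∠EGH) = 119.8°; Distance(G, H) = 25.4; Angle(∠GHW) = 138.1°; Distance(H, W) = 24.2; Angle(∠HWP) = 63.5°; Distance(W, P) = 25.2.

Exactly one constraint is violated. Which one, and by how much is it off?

Distance(W, P) = 25.2 — off by 8.90.

T = (0.00, 0.00) ✓; TE at 142.6° ✓; |TE| = 29.80 ✓; ∠(TE, EG) = 90.00° ✓; |EG| = 26.10 ✓; ∠EGH = 119.8° ✓; |GH| = 25.40 ✓; ∠GHW = 138.1° ✓; |HW| = 24.20 ✓; ∠HWP = 63.50° ✓; |WP| = 16.30 ✗.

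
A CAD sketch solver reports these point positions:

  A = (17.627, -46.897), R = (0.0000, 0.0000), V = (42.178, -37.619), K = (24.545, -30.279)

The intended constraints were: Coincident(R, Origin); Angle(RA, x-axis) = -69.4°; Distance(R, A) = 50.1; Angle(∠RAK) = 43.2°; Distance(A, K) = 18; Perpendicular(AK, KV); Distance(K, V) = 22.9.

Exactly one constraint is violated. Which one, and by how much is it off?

Distance(K, V) = 22.9 — off by 3.80.

R = (0.00, 0.00) ✓; RA at -69.40° ✓; |RA| = 50.10 ✓; ∠RAK = 43.20° ✓; |AK| = 18.00 ✓; ∠(AK, KV) = 90.00° ✓; |KV| = 19.10 ✗.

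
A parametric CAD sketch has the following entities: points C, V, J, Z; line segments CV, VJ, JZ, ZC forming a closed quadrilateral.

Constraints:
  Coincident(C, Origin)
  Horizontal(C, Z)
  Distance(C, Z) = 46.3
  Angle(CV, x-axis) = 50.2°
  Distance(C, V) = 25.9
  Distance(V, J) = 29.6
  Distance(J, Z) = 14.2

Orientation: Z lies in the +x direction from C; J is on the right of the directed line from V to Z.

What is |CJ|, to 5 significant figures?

33.272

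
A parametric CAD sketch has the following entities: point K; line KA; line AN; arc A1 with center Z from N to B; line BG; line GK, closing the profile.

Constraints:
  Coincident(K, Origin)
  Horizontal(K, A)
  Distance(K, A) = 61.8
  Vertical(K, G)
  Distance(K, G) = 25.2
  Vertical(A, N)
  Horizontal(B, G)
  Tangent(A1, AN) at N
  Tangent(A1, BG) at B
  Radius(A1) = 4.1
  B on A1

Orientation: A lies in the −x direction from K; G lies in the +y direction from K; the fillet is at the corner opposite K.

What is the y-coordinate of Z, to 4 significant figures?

21.10

K is at the origin; K and A share the same y with |KA| = 61.8 and A on the −x side, so A = (-61.80, 0.000). KG is vertical with |KG| = 25.2 and G on the +y side, so G = (0.000, 25.20). The virtual corner opposite K is at (-61.80, 25.20). Since A1 is tangent to AN there, ZN ⟂ AN and the tangent condition forces ZB to be normal to BG, with radius 4.1, so the center Z sits 4.1 in from both sides at Z = (-57.70, 21.10). So Z.y = 21.10.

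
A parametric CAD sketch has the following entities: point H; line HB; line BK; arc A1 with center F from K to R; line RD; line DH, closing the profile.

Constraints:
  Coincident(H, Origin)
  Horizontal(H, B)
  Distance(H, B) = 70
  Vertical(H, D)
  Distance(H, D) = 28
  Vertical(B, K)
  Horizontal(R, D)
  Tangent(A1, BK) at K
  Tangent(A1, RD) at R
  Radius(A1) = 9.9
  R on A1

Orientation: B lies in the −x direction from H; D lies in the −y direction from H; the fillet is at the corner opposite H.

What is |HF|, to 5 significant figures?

62.766

H and D share the same x with |HD| = 28.0 and D on the −y side, so D = (0.0000, -28.000). The virtual corner opposite H is at (-70.000, -28.000). The tangent condition forces FK to be normal to BK and the tangent condition forces FR to be normal to RD, with radius 9.9, so the center F sits 9.9 in from both sides at F = (-60.100, -18.100). Then |HF| = |F − H| = 62.766.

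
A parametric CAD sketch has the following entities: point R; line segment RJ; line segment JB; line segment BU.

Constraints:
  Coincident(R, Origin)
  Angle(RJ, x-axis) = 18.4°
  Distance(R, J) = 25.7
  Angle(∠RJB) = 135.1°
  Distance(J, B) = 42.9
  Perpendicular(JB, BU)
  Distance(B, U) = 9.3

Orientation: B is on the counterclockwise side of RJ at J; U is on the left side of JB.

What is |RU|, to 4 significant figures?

61.74

R is at the origin; RJ runs at 18.4° with length 25.7, so J = 25.7·(cos 18.4°, sin 18.4°) = (24.39, 8.112). ∠RJB = 135.1°, so JB runs at 18.4° + (180° − 135.1°) = 63.30° from the x-axis; with |JB| = 42.9, B = J + 42.9·(cos 63.30°, sin 63.30°) = (43.66, 46.44). JB is perpendicular to BU; with |BU| = 9.3 on the left of JB, U = B + 9.3·(-0.8934, 0.4493) = (35.35, 50.62). Then |RU| = |U − R| = 61.74.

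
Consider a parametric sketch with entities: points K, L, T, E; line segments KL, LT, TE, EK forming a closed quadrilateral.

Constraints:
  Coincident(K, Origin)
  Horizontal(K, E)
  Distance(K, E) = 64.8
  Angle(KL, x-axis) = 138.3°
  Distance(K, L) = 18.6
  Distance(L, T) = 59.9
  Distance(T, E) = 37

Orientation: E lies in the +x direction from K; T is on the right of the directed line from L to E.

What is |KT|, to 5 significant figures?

41.478

K is at the origin; KE is horizontal with |KE| = 64.8 and E in +x, so E = (64.8, 0). KL runs at 138.3° with |KL| = 18.6, so L = (-13.887, 12.373). T is determined by |LT| = 59.9 and |TE| = 37.0 together: it lies at the intersection of circle(L, 59.9) and circle(E, 37.0). With |LE| = 79.654, the foot of the radical line on LE is 53.756 from L and the perpendicular offset is √(59.9² − 53.756²) = 26.425. Taking the right-of-LE solution: T = (35.111, -22.081).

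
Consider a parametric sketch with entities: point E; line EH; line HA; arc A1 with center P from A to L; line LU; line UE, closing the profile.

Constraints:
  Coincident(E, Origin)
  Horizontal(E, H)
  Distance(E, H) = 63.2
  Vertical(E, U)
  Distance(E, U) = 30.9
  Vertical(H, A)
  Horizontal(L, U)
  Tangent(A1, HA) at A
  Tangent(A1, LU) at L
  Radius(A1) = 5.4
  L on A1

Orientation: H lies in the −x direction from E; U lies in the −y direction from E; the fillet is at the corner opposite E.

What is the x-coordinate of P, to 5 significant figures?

-57.800

E is at the origin; E and H share the same y with |EH| = 63.2 and H on the −x side, so H = (-63.200, 0.0000). E and U share the same x with |EU| = 30.9 and U on the −y side, so U = (0.0000, -30.900). The virtual corner opposite E is at (-63.200, -30.900). A1 meets HA tangentially, so PA is at right angles to HA and the tangent condition forces PL to be normal to LU, with radius 5.4, so the center P sits 5.4 in from both sides at P = (-57.800, -25.500). So P.x = -57.800.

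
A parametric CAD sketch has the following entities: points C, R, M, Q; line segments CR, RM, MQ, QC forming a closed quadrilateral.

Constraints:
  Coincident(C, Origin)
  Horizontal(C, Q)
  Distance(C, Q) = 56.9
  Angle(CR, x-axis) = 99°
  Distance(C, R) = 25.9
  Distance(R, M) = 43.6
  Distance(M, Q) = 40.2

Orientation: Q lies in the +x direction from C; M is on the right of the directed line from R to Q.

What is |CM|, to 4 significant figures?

21.89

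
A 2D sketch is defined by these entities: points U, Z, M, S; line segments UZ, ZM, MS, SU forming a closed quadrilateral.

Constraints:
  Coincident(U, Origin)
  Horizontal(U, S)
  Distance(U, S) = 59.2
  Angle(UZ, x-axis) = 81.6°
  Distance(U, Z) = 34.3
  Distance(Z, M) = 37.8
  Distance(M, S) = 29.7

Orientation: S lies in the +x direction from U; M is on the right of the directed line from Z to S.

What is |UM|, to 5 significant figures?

30.550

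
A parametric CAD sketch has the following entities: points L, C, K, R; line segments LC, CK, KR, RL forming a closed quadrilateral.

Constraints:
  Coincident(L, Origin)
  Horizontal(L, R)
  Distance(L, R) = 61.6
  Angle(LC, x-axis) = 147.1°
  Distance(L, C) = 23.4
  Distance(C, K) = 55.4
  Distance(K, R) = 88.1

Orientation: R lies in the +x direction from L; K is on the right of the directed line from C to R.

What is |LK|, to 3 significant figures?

45.3

Checks: |CK| = 55.40 ✓; |KR| = 88.10 ✓.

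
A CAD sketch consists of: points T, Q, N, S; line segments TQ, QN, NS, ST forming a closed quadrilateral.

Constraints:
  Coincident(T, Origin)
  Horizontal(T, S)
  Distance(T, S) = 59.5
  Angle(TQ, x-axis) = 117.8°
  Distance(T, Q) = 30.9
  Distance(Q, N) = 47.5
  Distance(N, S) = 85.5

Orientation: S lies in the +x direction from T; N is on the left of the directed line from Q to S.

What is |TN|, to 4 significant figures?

69.36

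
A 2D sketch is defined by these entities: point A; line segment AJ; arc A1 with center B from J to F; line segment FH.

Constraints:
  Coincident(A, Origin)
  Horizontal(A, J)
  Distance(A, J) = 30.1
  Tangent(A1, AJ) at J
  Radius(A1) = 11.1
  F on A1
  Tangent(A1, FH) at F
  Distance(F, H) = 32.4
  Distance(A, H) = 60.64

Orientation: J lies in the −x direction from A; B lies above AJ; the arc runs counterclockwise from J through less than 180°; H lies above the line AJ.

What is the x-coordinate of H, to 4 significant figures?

-42.89

A is at the origin; AJ is horizontal with |AJ| = 30.1 and J on the −x side, so J = (-30.10, 0.000). A1 meets AJ tangentially, so BJ is at right angles to AJ, so B = J + (0, 11.1) = (-30.10, 11.10). Since BF ⟂ FH (tangency), |BH| = √(11.1² + 32.4²) = 34.25 regardless of where F sits on A1. So H lies on both circle(A, 60.64) and circle(B, 34.25); the above-AJ intersection is H = (-42.89, 42.87). F is the foot of the tangent from H: F = (-21.70, 18.36).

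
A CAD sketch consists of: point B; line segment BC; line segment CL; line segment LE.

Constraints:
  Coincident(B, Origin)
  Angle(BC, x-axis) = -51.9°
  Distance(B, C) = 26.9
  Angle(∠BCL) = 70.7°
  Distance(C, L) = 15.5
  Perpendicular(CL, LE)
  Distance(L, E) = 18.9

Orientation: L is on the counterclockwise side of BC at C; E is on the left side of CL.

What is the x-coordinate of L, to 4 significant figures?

24.95

B is at the origin; BC runs at -51.9° with length 26.9, so C = 26.9·(cos -51.9°, sin -51.9°) = (16.60, -21.17). ∠BCL = 70.7°, so CL runs at -51.9° + (180° − 70.7°) = 57.40° from the x-axis; with |CL| = 15.5, L = C + 15.5·(cos 57.40°, sin 57.40°) = (24.95, -8.111). So L.x = 24.95.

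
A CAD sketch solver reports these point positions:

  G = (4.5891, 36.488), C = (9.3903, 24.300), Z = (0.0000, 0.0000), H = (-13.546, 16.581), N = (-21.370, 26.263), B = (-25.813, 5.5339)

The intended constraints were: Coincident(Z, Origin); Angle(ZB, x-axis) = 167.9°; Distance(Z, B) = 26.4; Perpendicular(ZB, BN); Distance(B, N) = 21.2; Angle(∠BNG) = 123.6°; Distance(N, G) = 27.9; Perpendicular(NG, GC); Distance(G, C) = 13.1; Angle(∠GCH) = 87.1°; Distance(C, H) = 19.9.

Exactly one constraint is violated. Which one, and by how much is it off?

Distance(C, H) = 19.9 — off by 4.30.

Z = (0.00, 0.00) ✓; ZB at 167.9° ✓; |ZB| = 26.40 ✓; ∠(ZB, BN) = 90.00° ✓; |BN| = 21.20 ✓; ∠BNG = 123.6° ✓; |NG| = 27.90 ✓; ∠(NG, GC) = 90.00° ✓; |GC| = 13.10 ✓; ∠GCH = 87.10° ✓; |CH| = 24.20 ✗.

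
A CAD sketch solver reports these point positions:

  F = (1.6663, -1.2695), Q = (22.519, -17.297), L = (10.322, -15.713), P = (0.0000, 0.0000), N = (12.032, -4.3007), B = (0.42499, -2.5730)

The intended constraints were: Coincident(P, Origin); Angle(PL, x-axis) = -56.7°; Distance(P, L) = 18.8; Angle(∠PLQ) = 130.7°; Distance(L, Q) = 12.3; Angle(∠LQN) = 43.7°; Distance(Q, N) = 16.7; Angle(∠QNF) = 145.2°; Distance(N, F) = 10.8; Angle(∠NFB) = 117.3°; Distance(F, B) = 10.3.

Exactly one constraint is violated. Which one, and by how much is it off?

Distance(F, B) = 10.3 — off by 8.50.

P = (0.00, 0.00) ✓; PL at -56.70° ✓; |PL| = 18.80 ✓; ∠PLQ = 130.7° ✓; |LQ| = 12.30 ✓; ∠LQN = 43.70° ✓; |QN| = 16.70 ✓; ∠QNF = 145.2° ✓; |NF| = 10.80 ✓; ∠NFB = 117.3° ✓; |FB| = 1.800 ✗.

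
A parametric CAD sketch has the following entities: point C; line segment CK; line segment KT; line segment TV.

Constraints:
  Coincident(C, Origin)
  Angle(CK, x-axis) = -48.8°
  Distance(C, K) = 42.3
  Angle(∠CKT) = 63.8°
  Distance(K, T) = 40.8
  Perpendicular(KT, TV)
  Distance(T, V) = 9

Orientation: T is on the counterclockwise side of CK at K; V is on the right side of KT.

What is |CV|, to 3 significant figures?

51.9

∠CKT = 63.8°, so KT runs at -48.8° + (180° − 63.8°) = 67.4° from the x-axis; with |KT| = 40.8, T = K + 40.8·(cos 67.4°, sin 67.4°) = (43.5, 5.84). KT is perpendicular to TV; with |TV| = 9.0 on the right of KT, V = T + 9.0·(0.923, -0.384) = (51.9, 2.38). Then |CV| = |V − C| = 51.9.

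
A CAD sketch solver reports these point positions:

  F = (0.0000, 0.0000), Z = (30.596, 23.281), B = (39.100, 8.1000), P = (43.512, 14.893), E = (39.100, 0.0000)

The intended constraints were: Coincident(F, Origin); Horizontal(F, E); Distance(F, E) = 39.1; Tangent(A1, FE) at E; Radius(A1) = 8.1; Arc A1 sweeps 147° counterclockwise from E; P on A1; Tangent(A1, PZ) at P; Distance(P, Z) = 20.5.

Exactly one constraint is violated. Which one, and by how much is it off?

Distance(P, Z) = 20.5 — off by 5.10.

F = (0.00, 0.00) ✓; F.y = 0.00, E.y = 0.00 ✓; |FE| = 39.10 ✓; ∠(BE, EF) = 90.00° ✓; |BE| = 8.100 ✓; bearing(B→P) − bearing(B→E) = 147.0° ✓; |BP| = 8.100 ✓; ∠(BP, PZ) = 90.00° ✓; |PZ| = 15.40 ✗.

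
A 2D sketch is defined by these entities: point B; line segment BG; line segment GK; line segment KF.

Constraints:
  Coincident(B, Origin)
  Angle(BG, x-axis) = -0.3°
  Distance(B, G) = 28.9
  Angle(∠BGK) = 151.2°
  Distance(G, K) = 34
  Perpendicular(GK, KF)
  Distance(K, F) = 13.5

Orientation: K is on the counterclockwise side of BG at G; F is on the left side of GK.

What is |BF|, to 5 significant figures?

59.327

B is at the origin; BG runs at -0.3° with length 28.9, so G = 28.9·(cos -0.3°, sin -0.3°) = (28.900, -0.15132). ∠BGK = 151.2°, so GK runs at -0.3° + (180° − 151.2°) = 28.500° from the x-axis; with |GK| = 34.0, K = G + 34.0·(cos 28.500°, sin 28.500°) = (58.779, 16.072). GK ⟂ KF; with |KF| = 13.5 on the left of GK, F = K + 13.5·(-0.47716, 0.87882) = (52.338, 27.936). Then |BF| = |F − B| = 59.327.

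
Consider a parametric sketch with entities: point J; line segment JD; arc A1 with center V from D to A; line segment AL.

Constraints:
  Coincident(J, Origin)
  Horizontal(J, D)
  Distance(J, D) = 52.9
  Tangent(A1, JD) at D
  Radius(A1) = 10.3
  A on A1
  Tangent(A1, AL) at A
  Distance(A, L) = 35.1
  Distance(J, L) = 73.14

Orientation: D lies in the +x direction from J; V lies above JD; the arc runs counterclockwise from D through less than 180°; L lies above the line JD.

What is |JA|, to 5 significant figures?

64.193

Checks: ∠(VD, DJ) = 90.00° ✓; |VD| = 10.30 ✓; |VA| = 10.30 ✓; ∠(VA, AL) = 90.00° ✓; |AL| = 35.10 ✓; |JL| = 73.14 ✓.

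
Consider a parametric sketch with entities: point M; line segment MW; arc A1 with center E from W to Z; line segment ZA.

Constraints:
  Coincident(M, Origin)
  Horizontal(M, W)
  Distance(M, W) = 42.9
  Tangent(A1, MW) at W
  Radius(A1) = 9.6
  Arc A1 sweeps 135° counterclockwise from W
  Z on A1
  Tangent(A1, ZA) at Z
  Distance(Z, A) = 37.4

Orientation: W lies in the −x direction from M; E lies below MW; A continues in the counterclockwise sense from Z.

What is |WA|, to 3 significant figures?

47.1

M is at the origin; M and W share the same y with |MW| = 42.9 and W on the −x side, so W = (-42.9, 0.00). Since A1 is tangent to MW there, EW ⟂ MW, so E = W + (0, -9.6) = (-42.9, -9.60). On A1, W sits at bearing 90° from E; a 135° counterclockwise sweep puts Z at bearing 225°, so Z = E + 9.6·(cos 225°, sin 225°) = (-49.7, -16.4). A1 meets ZA tangentially, so EZ is at right angles to ZA, so ZA runs along (−sin 225°, cos 225°); with |ZA| = 37.4, A = (-23.2, -42.8). Then |WA| = |A − W| = 47.1.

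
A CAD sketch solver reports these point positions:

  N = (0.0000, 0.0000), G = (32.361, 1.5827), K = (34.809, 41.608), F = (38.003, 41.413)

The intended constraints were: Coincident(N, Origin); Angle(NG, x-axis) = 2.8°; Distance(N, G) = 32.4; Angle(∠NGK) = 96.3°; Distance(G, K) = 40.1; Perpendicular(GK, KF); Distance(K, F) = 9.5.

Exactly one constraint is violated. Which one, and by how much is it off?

Distance(K, F) = 9.5 — off by 6.30.

N = (0.00, 0.00) ✓; NG at 2.800° ✓; |NG| = 32.40 ✓; ∠NGK = 96.30° ✓; |GK| = 40.10 ✓; ∠(GK, KF) = 89.99° ✓; |KF| = 3.200 ✗.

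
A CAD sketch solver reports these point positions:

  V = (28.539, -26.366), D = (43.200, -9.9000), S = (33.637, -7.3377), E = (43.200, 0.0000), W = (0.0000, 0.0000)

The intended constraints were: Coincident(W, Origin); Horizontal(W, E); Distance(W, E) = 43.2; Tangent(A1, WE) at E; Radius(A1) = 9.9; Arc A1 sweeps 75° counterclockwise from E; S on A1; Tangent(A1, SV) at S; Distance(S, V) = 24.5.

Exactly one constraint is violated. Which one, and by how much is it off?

Distance(S, V) = 24.5 — off by 4.80.

W = (0.00, 0.00) ✓; W.y = 0.00, E.y = 0.00 ✓; |WE| = 43.20 ✓; ∠(DE, EW) = 90.00° ✓; |DE| = 9.900 ✓; bearing(D→S) − bearing(D→E) = 75.00° ✓; |DS| = 9.900 ✓; ∠(DS, SV) = 90.00° ✓; |SV| = 19.70 ✗.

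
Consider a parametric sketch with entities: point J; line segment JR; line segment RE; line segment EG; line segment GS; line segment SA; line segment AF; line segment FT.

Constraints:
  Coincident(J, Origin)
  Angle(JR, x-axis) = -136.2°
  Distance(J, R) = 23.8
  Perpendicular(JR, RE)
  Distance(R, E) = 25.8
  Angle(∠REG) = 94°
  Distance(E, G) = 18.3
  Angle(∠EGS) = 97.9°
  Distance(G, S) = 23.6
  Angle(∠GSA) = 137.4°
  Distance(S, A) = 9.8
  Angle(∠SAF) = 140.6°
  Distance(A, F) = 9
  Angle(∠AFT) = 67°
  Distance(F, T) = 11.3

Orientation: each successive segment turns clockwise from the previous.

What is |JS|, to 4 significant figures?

4.041

∠REG = 94.0° gives EG at 47.80° from the x-axis; with |EG| = 18.3, G = (-22.74, 15.71). ∠EGS = 97.9° gives GS at -34.30° from the x-axis; with |GS| = 23.6, S = (-3.247, 2.406). Then |JS| = |S − J| = 4.041.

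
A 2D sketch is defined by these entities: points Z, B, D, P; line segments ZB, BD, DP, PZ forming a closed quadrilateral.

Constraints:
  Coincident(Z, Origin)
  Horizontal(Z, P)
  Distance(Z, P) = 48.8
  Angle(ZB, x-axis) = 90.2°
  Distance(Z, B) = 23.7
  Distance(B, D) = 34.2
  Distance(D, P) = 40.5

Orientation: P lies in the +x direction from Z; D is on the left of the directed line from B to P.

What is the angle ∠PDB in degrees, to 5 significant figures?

92.924°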